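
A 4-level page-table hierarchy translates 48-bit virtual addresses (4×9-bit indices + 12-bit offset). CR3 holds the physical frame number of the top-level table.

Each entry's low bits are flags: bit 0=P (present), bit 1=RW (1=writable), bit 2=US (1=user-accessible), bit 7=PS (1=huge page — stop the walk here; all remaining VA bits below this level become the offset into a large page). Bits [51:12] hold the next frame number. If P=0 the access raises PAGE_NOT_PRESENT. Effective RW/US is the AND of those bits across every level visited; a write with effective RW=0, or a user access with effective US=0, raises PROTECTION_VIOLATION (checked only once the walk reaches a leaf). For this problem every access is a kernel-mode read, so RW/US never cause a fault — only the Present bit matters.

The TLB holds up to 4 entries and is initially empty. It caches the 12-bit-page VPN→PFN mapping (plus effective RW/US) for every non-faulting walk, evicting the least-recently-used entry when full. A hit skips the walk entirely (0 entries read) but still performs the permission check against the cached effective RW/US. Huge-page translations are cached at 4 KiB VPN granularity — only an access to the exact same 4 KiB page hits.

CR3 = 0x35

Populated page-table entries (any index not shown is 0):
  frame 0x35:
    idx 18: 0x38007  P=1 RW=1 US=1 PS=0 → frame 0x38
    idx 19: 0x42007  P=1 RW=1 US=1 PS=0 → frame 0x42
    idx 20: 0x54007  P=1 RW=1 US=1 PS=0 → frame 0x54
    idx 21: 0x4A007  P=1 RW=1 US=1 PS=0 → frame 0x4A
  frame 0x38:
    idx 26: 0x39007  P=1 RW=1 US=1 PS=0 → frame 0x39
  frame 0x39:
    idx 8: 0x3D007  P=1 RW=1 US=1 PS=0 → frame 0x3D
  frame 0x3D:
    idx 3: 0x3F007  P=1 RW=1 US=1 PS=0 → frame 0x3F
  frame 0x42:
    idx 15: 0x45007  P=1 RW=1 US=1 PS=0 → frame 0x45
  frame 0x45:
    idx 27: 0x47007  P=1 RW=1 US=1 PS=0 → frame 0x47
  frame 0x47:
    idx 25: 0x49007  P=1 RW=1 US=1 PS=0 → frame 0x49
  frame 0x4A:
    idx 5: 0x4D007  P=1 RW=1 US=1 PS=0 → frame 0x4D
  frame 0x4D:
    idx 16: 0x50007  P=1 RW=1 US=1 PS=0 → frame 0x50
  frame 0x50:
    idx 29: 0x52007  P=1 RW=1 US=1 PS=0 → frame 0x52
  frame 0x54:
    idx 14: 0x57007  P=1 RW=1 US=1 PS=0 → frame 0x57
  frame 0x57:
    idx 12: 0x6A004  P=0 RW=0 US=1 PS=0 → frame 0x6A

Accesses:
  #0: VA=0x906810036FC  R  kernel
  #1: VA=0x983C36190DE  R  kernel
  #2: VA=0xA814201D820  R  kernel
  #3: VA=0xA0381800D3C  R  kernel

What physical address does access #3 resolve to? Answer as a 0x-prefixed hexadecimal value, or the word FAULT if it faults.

Per-access translation:
#0 VA=0x906810036FC (r,kernel):
  lvl0: tbl 0x35, slot 18 ⇒ 0x38007 (P1/RW1/US1/PS0)
  lvl1: tbl 0x38, slot 26 ⇒ 0x39007 (P1/RW1/US1/PS0)
  lvl2: tbl 0x39, slot 8 ⇒ 0x3D007 (P1/RW1/US1/PS0)
  lvl3: tbl 0x3D, slot 3 ⇒ 0x3F007 (P1/RW1/US1/PS0)
  ⇒ phys 0x3F6FC  [4 reads]
#1 VA=0x983C36190DE (r,kernel):
  lvl0: tbl 0x35, slot 19 ⇒ 0x42007 (P1/RW1/US1/PS0)
  lvl1: tbl 0x42, slot 15 ⇒ 0x45007 (P1/RW1/US1/PS0)
  lvl2: tbl 0x45, slot 27 ⇒ 0x47007 (P1/RW1/US1/PS0)
  lvl3: tbl 0x47, slot 25 ⇒ 0x49007 (P1/RW1/US1/PS0)
  ⇒ phys 0x490DE  [4 reads]
#2 VA=0xA814201D820 (r,kernel):
  lvl0: tbl 0x35, slot 21 ⇒ 0x4A007 (P1/RW1/US1/PS0)
  lvl1: tbl 0x4A, slot 5 ⇒ 0x4D007 (P1/RW1/US1/PS0)
  lvl2: tbl 0x4D, slot 16 ⇒ 0x50007 (P1/RW1/US1/PS0)
  lvl3: tbl 0x50, slot 29 ⇒ 0x52007 (P1/RW1/US1/PS0)
  ⇒ phys 0x52820  [4 reads]
#3 VA=0xA0381800D3C (r,kernel):
  lvl0: tbl 0x35, slot 20 ⇒ 0x54007 (P1/RW1/US1/PS0)
  lvl1: tbl 0x54, slot 14 ⇒ 0x57007 (P1/RW1/US1/PS0)
  lvl2: tbl 0x57, slot 12 ⇒ 0x6A004 (P0/RW0/US1/PS0)
  → PAGE_NOT_PRESENT  (3 entries read)

Access #3 PA: FAULT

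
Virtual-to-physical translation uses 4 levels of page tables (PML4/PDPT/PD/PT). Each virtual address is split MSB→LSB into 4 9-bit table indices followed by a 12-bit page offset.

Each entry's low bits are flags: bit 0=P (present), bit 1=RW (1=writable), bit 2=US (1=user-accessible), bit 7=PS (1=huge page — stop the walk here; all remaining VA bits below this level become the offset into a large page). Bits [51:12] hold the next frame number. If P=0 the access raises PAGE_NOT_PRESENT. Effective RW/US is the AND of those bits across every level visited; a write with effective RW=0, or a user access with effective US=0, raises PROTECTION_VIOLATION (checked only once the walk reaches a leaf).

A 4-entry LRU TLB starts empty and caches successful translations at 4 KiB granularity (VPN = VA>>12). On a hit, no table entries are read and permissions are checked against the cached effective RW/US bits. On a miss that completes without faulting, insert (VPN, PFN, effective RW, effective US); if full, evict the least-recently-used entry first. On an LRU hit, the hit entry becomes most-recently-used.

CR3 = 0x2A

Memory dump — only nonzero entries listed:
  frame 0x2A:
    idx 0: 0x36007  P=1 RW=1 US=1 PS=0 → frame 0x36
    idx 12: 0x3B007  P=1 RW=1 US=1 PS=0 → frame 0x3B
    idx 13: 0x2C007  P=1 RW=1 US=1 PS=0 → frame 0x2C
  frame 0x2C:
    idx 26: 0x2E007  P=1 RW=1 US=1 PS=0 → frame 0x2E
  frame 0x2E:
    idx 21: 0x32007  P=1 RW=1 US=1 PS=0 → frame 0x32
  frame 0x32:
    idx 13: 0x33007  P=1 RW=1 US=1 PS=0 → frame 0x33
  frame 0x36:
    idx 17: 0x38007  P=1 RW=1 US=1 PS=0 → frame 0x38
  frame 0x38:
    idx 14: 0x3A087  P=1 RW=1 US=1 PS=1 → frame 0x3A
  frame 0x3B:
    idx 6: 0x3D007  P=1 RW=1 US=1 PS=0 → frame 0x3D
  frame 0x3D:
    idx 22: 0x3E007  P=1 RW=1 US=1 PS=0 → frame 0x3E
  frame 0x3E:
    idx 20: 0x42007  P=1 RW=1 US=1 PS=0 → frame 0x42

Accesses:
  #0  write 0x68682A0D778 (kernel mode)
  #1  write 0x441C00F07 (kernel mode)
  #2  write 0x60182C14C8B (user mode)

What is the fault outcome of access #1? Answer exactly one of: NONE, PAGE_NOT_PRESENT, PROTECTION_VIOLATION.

Walk each access:
#0 VA=0x68682A0D778 (w,kernel):
  [0] read 0x2A idx=13: raw=0x2C007 flags P=1 W=1 U=1 S=0
  [1] read 0x2C idx=26: raw=0x2E007 flags P=1 W=1 U=1 S=0
  [2] read 0x2E idx=21: raw=0x32007 flags P=1 W=1 U=1 S=0
  [3] read 0x32 idx=13: raw=0x33007 flags P=1 W=1 U=1 S=0
  ⇒ phys 0x33778  [4 reads]
#1 VA=0x441C00F07 (w,kernel):
  [0] read 0x2A idx=0: raw=0x36007 flags P=1 W=1 U=1 S=0
  [1] read 0x36 idx=17: raw=0x38007 flags P=1 W=1 U=1 S=0
  [2] read 0x38 idx=14: raw=0x3A087 flags P=1 W=1 U=1 S=1
  ⇒ phys 0x3AF07 (huge @L2)  [3 reads]
#2 VA=0x60182C14C8B (w,user):
  [0] read 0x2A idx=12: raw=0x3B007 flags P=1 W=1 U=1 S=0
  [1] read 0x3B idx=6: raw=0x3D007 flags P=1 W=1 U=1 S=0
  [2] read 0x3D idx=22: raw=0x3E007 flags P=1 W=1 U=1 S=0
  [3] read 0x3E idx=20: raw=0x42007 flags P=1 W=1 U=1 S=0
  ⇒ phys 0x42C8B  [4 reads]

Access #1 fault: NONE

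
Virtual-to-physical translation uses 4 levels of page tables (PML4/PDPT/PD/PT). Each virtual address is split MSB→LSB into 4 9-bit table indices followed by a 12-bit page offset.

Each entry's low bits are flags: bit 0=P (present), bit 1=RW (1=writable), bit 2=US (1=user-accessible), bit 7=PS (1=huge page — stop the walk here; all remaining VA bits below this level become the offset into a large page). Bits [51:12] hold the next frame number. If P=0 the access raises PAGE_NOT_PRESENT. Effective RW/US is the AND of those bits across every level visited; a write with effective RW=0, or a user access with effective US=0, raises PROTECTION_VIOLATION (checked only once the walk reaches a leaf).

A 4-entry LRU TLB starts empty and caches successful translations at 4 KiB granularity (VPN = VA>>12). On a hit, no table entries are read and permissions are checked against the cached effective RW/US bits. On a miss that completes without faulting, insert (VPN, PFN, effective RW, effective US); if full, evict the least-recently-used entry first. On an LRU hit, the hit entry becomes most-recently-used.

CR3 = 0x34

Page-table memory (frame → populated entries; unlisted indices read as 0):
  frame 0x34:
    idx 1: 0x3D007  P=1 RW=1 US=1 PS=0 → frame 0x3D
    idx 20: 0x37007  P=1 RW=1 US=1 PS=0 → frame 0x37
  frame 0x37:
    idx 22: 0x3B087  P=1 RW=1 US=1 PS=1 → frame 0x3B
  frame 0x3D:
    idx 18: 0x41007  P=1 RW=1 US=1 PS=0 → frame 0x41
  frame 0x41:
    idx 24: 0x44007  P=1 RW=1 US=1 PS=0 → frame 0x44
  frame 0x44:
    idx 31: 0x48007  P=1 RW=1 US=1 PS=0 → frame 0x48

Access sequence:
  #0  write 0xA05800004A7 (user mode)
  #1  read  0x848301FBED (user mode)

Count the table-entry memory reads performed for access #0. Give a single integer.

Walk each access:
#0 VA=0xA05800004A7 (w,user):
  L0 @0x34[20] → 0x37007  P=1,RW=1,US=1,PS=0
  L1 @0x37[22] → 0x3B087  P=1,RW=1,US=1,PS=1
  ⇒ phys 0x3B4A7 (huge @L1)  [2 reads]
#1 VA=0x848301FBED (r,user):
  L0 @0x34[1] → 0x3D007  P=1,RW=1,US=1,PS=0
  L1 @0x3D[18] → 0x41007  P=1,RW=1,US=1,PS=0
  L2 @0x41[24] → 0x44007  P=1,RW=1,US=1,PS=0
  L3 @0x44[31] → 0x48007  P=1,RW=1,US=1,PS=0
  ⇒ phys 0x48BED  [4 reads]

Entries read for #0: 2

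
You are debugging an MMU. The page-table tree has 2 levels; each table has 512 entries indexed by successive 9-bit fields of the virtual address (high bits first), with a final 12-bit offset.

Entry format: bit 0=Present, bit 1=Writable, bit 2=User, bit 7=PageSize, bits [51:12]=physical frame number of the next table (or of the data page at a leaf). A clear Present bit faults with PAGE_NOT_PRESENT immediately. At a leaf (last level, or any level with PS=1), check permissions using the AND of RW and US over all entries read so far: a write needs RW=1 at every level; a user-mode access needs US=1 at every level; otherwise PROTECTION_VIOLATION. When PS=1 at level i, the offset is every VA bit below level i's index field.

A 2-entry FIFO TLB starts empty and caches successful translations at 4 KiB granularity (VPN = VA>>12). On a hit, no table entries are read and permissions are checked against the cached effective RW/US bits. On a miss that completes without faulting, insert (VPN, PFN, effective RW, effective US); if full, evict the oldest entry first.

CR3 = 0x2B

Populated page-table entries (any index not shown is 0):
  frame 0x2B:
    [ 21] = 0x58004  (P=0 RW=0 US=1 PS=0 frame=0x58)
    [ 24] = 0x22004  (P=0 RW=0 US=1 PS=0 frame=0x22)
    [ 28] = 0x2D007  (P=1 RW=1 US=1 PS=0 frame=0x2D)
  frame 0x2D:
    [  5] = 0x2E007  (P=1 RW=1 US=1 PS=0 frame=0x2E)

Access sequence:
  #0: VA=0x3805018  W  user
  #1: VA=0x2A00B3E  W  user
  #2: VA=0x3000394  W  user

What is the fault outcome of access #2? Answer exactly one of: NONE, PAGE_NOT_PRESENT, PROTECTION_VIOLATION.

Walk each access:
#0 VA=0x3805018 (w,user):
  L0: frame=0x2B idx=28 entry=0x2D007 [P=1 RW=1 US=1 PS=0]
  L1: frame=0x2D idx=5 entry=0x2E007 [P=1 RW=1 US=1 PS=0]
  ⇒ phys 0x2E018  [2 reads]
#1 VA=0x2A00B3E (w,user):
  L0: frame=0x2B idx=21 entry=0x58004 [P=0 RW=0 US=1 PS=0]
  → PAGE_NOT_PRESENT  (1 entries read)
#2 VA=0x3000394 (w,user):
  L0: frame=0x2B idx=24 entry=0x22004 [P=0 RW=0 US=1 PS=0]
  → PAGE_NOT_PRESENT  (1 entries read)

Access #2 fault: PAGE_NOT_PRESENT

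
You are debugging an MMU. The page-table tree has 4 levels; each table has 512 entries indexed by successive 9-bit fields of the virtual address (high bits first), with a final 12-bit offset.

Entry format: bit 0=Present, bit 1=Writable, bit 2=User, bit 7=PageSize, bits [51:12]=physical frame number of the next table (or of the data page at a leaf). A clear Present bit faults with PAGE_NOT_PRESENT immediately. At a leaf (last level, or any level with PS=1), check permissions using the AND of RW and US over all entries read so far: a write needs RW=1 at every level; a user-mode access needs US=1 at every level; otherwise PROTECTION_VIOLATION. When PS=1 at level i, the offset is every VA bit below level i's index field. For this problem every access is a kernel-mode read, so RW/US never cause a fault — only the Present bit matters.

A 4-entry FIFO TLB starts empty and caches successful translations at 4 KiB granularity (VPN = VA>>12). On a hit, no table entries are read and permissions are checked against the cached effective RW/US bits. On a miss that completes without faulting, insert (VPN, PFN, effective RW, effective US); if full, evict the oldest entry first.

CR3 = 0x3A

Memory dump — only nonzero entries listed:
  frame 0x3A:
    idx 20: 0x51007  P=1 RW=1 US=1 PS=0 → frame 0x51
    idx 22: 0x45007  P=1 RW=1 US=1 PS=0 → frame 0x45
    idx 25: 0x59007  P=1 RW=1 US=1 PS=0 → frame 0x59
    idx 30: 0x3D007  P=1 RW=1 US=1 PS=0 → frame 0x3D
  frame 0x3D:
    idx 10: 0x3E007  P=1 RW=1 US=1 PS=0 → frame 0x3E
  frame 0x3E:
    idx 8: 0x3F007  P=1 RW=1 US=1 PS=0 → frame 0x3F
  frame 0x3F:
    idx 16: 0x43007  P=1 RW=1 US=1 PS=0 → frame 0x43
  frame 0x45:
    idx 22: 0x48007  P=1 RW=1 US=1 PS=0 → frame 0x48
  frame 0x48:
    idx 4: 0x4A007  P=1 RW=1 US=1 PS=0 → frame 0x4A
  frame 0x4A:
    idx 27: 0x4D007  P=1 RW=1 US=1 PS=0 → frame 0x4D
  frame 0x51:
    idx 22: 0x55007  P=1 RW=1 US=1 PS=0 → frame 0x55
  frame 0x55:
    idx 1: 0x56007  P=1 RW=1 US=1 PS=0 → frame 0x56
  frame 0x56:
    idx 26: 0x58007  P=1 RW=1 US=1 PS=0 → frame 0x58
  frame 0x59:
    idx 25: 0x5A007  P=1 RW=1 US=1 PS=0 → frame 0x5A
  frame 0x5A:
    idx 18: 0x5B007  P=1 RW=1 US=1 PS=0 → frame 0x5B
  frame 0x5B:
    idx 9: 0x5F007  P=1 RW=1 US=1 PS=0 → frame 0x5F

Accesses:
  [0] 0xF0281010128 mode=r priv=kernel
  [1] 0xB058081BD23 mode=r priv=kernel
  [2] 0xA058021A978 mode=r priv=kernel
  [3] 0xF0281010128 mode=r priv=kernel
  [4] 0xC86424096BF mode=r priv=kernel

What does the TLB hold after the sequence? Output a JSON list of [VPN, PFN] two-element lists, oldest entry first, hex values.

Trace:
#0 VA=0xF0281010128 (r,kernel):
  L0 @0x3A[30] → 0x3D007  P=1,RW=1,US=1,PS=0
  L1 @0x3D[10] → 0x3E007  P=1,RW=1,US=1,PS=0
  L2 @0x3E[8] → 0x3F007  P=1,RW=1,US=1,PS=0
  L3 @0x3F[16] → 0x43007  P=1,RW=1,US=1,PS=0
  ✓ 0x43128  — 4 lookups
#1 VA=0xB058081BD23 (r,kernel):
  L0 @0x3A[22] → 0x45007  P=1,RW=1,US=1,PS=0
  L1 @0x45[22] → 0x48007  P=1,RW=1,US=1,PS=0
  L2 @0x48[4] → 0x4A007  P=1,RW=1,US=1,PS=0
  L3 @0x4A[27] → 0x4D007  P=1,RW=1,US=1,PS=0
  ✓ 0x4DD23  — 4 lookups
#2 VA=0xA058021A978 (r,kernel):
  L0 @0x3A[20] → 0x51007  P=1,RW=1,US=1,PS=0
  L1 @0x51[22] → 0x55007  P=1,RW=1,US=1,PS=0
  L2 @0x55[1] → 0x56007  P=1,RW=1,US=1,PS=0
  L3 @0x56[26] → 0x58007  P=1,RW=1,US=1,PS=0
  ✓ 0x58978  — 4 lookups
#3 VA=0xF0281010128 (r,kernel):
  TLB hit vpn=0xF0281010 → PA=0x43128
#4 VA=0xC86424096BF (r,kernel):
  L0 @0x3A[25] → 0x59007  P=1,RW=1,US=1,PS=0
  L1 @0x59[25] → 0x5A007  P=1,RW=1,US=1,PS=0
  L2 @0x5A[18] → 0x5B007  P=1,RW=1,US=1,PS=0
  L3 @0x5B[9] → 0x5F007  P=1,RW=1,US=1,PS=0
  ✓ 0x5F6BF  — 4 lookups

TLB: [["0xF0281010", "0x43"], ["0xB058081B", "0x4D"], ["0xA058021A", "0x58"], ["0xC8642409", "0x5F"]]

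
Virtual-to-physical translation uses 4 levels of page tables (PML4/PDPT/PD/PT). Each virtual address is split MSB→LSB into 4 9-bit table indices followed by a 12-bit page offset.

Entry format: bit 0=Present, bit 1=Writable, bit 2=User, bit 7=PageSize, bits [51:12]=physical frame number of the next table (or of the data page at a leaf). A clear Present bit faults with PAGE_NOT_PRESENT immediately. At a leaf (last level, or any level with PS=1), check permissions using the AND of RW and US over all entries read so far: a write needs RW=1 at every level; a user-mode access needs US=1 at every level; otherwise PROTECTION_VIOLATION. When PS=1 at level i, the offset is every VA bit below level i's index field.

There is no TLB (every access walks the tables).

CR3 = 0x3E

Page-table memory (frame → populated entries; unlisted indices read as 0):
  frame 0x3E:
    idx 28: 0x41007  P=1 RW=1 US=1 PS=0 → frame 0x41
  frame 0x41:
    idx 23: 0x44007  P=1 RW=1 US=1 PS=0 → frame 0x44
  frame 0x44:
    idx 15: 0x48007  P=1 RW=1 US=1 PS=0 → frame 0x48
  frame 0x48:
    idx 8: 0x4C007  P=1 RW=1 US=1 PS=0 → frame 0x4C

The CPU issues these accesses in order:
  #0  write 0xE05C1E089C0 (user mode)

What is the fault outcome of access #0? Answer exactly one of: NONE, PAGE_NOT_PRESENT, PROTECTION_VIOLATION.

Walk each access:
#0 VA=0xE05C1E089C0 (w,user):
  lvl0: tbl 0x3E, slot 28 ⇒ 0x41007 (P1/RW1/US1/PS0)
  lvl1: tbl 0x41, slot 23 ⇒ 0x44007 (P1/RW1/US1/PS0)
  lvl2: tbl 0x44, slot 15 ⇒ 0x48007 (P1/RW1/US1/PS0)
  lvl3: tbl 0x48, slot 8 ⇒ 0x4C007 (P1/RW1/US1/PS0)
  ✓ 0x4C9C0  — 4 lookups

Access #0 fault: NONE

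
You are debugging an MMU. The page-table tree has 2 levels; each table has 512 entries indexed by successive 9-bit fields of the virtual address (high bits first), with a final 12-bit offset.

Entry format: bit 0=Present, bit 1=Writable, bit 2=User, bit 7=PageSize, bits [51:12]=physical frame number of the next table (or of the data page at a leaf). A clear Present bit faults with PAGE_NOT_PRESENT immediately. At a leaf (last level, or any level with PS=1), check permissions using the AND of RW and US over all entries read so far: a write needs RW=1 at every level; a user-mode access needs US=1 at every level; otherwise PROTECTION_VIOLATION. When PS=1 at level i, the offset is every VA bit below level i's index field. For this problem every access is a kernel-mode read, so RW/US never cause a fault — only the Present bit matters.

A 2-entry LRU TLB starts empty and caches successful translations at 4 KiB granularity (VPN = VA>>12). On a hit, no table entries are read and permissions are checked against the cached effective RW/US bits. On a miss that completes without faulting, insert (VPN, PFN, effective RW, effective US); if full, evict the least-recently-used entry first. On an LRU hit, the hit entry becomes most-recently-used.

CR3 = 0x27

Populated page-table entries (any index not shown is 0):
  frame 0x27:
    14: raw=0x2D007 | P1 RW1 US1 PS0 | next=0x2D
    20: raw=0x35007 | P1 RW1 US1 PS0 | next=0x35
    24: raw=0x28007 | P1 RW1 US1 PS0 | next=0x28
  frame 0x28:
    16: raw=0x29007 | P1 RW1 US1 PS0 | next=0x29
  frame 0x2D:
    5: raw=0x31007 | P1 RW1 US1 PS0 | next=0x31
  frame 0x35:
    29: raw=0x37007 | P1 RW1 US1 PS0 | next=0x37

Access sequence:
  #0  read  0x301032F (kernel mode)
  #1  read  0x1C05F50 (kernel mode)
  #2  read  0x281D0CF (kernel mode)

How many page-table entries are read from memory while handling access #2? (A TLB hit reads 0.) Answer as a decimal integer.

Per-access translation:
#0 VA=0x301032F (r,kernel):
  L0: frame=0x27 idx=24 entry=0x28007 [P=1 RW=1 US=1 PS=0]
  L1: frame=0x28 idx=16 entry=0x29007 [P=1 RW=1 US=1 PS=0]
  → PA=0x2932F  (2 entries read)
#1 VA=0x1C05F50 (r,kernel):
  L0: frame=0x27 idx=14 entry=0x2D007 [P=1 RW=1 US=1 PS=0]
  L1: frame=0x2D idx=5 entry=0x31007 [P=1 RW=1 US=1 PS=0]
  → PA=0x31F50  (2 entries read)
#2 VA=0x281D0CF (r,kernel):
  L0: frame=0x27 idx=20 entry=0x35007 [P=1 RW=1 US=1 PS=0]
  L1: frame=0x35 idx=29 entry=0x37007 [P=1 RW=1 US=1 PS=0]
  → PA=0x370CF  (2 entries read)

Entries read for #2: 2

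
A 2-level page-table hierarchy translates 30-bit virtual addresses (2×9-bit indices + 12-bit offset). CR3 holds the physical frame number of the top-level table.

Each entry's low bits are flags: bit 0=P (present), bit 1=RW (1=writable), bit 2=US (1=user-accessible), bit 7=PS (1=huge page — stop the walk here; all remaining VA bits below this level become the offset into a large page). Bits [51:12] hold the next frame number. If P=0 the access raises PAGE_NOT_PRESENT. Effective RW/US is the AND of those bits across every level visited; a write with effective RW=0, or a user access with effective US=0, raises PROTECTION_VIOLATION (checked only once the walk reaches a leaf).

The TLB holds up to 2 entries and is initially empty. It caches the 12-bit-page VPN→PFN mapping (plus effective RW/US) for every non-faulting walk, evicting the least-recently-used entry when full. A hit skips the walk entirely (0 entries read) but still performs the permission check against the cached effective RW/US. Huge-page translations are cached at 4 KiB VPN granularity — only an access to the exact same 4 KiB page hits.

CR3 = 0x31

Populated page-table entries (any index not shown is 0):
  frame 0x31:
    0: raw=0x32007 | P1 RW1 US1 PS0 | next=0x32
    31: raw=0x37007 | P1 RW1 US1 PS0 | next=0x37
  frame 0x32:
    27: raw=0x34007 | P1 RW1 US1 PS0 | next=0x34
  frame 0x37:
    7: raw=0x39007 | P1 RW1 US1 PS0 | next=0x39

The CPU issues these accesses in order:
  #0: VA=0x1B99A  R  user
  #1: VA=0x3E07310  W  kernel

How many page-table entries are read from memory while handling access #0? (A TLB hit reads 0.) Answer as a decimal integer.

Trace:
#0 VA=0x1B99A (r,user):
  L0 @0x31[0] → 0x32007  P=1,RW=1,US=1,PS=0
  L1 @0x32[27] → 0x34007  P=1,RW=1,US=1,PS=0
  ⇒ phys 0x3499A  [2 reads]
#1 VA=0x3E07310 (w,kernel):
  L0 @0x31[31] → 0x37007  P=1,RW=1,US=1,PS=0
  L1 @0x37[7] → 0x39007  P=1,RW=1,US=1,PS=0
  ⇒ phys 0x39310  [2 reads]

Entries read for #0: 2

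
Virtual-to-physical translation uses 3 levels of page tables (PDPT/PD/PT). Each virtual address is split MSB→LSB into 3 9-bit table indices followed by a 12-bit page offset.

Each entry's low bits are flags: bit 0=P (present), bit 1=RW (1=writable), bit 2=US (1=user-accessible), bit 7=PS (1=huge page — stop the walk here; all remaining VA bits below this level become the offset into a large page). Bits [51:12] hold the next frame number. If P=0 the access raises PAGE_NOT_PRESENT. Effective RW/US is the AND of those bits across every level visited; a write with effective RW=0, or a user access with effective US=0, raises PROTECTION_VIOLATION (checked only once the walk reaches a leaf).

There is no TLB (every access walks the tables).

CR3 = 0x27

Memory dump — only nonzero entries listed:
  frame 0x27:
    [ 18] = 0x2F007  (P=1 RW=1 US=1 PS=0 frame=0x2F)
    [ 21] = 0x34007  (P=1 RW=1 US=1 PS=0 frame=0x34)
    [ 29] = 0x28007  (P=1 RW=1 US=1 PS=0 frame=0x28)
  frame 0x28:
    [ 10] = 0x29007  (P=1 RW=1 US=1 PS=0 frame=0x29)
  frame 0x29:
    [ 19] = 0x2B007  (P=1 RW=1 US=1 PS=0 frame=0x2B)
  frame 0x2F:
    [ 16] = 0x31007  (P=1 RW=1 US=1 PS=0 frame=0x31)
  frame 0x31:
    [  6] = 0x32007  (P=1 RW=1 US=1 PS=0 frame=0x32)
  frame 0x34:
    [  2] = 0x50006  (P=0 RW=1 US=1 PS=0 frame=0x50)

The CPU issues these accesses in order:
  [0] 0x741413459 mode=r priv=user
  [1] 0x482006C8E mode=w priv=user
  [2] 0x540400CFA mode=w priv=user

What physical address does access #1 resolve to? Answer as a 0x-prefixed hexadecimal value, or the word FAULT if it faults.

Walk each access:
#0 VA=0x741413459 (r,user):
  [0] read 0x27 idx=29: raw=0x28007 flags P=1 W=1 U=1 S=0
  [1] read 0x28 idx=10: raw=0x29007 flags P=1 W=1 U=1 S=0
  [2] read 0x29 idx=19: raw=0x2B007 flags P=1 W=1 U=1 S=0
  ⇒ phys 0x2B459  [3 reads]
#1 VA=0x482006C8E (w,user):
  [0] read 0x27 idx=18: raw=0x2F007 flags P=1 W=1 U=1 S=0
  [1] read 0x2F idx=16: raw=0x31007 flags P=1 W=1 U=1 S=0
  [2] read 0x31 idx=6: raw=0x32007 flags P=1 W=1 U=1 S=0
  ⇒ phys 0x32C8E  [3 reads]
#2 VA=0x540400CFA (w,user):
  [0] read 0x27 idx=21: raw=0x34007 flags P=1 W=1 U=1 S=0
  [1] read 0x34 idx=2: raw=0x50006 flags P=0 W=1 U=1 S=0
  → PAGE_NOT_PRESENT  (2 entries read)

Access #1 PA: 0x32C8E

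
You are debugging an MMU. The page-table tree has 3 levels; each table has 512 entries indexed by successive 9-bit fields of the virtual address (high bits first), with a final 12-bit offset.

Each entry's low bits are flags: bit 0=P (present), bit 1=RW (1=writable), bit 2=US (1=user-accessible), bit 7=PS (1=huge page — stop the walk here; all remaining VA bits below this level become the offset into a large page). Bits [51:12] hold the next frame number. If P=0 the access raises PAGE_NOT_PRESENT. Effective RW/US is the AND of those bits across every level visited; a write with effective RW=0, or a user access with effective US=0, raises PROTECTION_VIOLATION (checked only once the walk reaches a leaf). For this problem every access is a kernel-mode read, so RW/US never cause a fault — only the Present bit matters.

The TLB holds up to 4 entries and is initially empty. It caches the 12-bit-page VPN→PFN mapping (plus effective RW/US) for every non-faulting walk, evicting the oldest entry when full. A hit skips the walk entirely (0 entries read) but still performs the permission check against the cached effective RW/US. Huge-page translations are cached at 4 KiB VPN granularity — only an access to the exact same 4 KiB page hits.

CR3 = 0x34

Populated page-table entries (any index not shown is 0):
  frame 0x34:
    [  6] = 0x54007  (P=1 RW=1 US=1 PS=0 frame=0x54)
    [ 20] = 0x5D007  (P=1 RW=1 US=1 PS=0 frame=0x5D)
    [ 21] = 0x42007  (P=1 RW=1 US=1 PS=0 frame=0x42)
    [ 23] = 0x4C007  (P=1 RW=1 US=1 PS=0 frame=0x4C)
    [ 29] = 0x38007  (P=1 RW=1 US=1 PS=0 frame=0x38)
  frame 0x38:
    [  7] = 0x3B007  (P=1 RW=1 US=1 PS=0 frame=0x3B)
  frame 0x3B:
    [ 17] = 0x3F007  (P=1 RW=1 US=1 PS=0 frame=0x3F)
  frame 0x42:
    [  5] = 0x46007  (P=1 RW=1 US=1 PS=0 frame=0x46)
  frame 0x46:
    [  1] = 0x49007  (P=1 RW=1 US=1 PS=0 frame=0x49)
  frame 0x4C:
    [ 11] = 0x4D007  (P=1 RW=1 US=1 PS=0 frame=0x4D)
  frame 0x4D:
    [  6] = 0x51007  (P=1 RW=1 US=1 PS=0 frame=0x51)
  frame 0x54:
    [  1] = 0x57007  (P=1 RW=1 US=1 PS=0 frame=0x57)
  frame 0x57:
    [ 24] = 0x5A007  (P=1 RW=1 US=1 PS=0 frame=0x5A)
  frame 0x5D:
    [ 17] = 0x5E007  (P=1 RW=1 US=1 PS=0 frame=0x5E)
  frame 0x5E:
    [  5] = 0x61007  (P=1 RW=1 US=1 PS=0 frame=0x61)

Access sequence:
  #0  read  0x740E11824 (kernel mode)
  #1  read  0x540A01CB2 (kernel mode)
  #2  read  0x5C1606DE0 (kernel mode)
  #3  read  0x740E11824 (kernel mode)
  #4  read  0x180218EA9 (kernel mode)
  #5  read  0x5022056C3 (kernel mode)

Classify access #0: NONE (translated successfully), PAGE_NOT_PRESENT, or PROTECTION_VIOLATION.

Trace:
#0 VA=0x740E11824 (r,kernel):
  [0] read 0x34 idx=29: raw=0x38007 flags P=1 W=1 U=1 S=0
  [1] read 0x38 idx=7: raw=0x3B007 flags P=1 W=1 U=1 S=0
  [2] read 0x3B idx=17: raw=0x3F007 flags P=1 W=1 U=1 S=0
  → PA=0x3F824  (3 entries read)
#1 VA=0x540A01CB2 (r,kernel):
  [0] read 0x34 idx=21: raw=0x42007 flags P=1 W=1 U=1 S=0
  [1] read 0x42 idx=5: raw=0x46007 flags P=1 W=1 U=1 S=0
  [2] read 0x46 idx=1: raw=0x49007 flags P=1 W=1 U=1 S=0
  → PA=0x49CB2  (3 entries read)
#2 VA=0x5C1606DE0 (r,kernel):
  [0] read 0x34 idx=23: raw=0x4C007 flags P=1 W=1 U=1 S=0
  [1] read 0x4C idx=11: raw=0x4D007 flags P=1 W=1 U=1 S=0
  [2] read 0x4D idx=6: raw=0x51007 flags P=1 W=1 U=1 S=0
  → PA=0x51DE0  (3 entries read)
#3 VA=0x740E11824 (r,kernel):
  TLB hit vpn=0x740E11 → PA=0x3F824
#4 VA=0x180218EA9 (r,kernel):
  [0] read 0x34 idx=6: raw=0x54007 flags P=1 W=1 U=1 S=0
  [1] read 0x54 idx=1: raw=0x57007 flags P=1 W=1 U=1 S=0
  [2] read 0x57 idx=24: raw=0x5A007 flags P=1 W=1 U=1 S=0
  → PA=0x5AEA9  (3 entries read)
#5 VA=0x5022056C3 (r,kernel):
  [0] read 0x34 idx=20: raw=0x5D007 flags P=1 W=1 U=1 S=0
  [1] read 0x5D idx=17: raw=0x5E007 flags P=1 W=1 U=1 S=0
  [2] read 0x5E idx=5: raw=0x61007 flags P=1 W=1 U=1 S=0
  → PA=0x616C3  (3 entries read)

Access #0 fault: NONE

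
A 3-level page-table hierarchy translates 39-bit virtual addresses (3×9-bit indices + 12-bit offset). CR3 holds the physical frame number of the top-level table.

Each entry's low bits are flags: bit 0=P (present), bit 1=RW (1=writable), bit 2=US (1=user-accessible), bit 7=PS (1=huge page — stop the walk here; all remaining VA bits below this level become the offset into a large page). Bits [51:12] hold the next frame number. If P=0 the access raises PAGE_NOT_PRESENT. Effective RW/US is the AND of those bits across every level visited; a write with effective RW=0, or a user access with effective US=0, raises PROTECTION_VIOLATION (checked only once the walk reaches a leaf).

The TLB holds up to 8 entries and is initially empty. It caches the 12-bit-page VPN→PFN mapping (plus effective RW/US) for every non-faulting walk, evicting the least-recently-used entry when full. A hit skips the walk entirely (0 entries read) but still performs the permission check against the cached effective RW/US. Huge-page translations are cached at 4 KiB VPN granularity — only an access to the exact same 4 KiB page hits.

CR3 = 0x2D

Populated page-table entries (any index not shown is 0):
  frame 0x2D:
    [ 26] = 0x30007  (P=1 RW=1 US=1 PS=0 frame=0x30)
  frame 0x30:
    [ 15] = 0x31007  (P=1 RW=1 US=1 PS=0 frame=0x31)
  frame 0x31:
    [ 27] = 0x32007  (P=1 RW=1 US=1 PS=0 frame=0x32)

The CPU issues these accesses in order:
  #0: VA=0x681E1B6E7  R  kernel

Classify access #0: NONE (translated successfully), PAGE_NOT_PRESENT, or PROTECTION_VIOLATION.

Trace:
#0 VA=0x681E1B6E7 (r,kernel):
  L0: frame=0x2D idx=26 entry=0x30007 [P=1 RW=1 US=1 PS=0]
  L1: frame=0x30 idx=15 entry=0x31007 [P=1 RW=1 US=1 PS=0]
  L2: frame=0x31 idx=27 entry=0x32007 [P=1 RW=1 US=1 PS=0]
  ⇒ phys 0x326E7  [3 reads]

Access #0 fault: NONE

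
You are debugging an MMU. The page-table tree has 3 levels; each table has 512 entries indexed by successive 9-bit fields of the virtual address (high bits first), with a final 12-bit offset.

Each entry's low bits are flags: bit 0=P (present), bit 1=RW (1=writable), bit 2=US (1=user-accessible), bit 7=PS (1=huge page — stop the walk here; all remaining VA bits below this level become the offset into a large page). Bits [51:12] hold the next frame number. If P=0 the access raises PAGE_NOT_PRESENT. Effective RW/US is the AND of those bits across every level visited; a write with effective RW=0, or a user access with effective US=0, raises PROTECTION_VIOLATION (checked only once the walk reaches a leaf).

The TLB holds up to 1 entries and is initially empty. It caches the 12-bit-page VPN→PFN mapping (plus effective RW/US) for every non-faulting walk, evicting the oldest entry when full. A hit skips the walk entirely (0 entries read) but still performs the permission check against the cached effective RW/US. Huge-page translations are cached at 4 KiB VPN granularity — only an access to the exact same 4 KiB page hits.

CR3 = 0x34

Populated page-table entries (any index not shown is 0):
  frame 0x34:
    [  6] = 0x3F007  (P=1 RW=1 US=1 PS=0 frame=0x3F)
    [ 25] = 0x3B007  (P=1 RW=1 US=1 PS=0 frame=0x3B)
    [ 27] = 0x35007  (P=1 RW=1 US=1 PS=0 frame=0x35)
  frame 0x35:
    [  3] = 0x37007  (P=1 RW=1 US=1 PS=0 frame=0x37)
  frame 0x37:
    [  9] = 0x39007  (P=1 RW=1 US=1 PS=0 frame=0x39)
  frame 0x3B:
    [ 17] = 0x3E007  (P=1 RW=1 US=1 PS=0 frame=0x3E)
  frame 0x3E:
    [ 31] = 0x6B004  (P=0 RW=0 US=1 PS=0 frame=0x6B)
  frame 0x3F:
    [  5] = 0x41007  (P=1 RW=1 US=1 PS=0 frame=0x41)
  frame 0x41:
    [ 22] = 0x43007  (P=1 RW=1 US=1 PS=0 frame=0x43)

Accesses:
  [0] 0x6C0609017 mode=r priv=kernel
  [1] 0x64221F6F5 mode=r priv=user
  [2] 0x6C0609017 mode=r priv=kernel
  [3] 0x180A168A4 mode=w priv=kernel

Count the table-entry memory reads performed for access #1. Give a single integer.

Per-access translation:
#0 VA=0x6C0609017 (r,kernel):
  L0: frame=0x34 idx=27 entry=0x35007 [P=1 RW=1 US=1 PS=0]
  L1: frame=0x35 idx=3 entry=0x37007 [P=1 RW=1 US=1 PS=0]
  L2: frame=0x37 idx=9 entry=0x39007 [P=1 RW=1 US=1 PS=0]
  ✓ 0x39017  — 3 lookups
#1 VA=0x64221F6F5 (r,user):
  L0: frame=0x34 idx=25 entry=0x3B007 [P=1 RW=1 US=1 PS=0]
  L1: frame=0x3B idx=17 entry=0x3E007 [P=1 RW=1 US=1 PS=0]
  L2: frame=0x3E idx=31 entry=0x6B004 [P=0 RW=0 US=1 PS=0]
  ✗ PAGE_NOT_PRESENT  [3 reads]
#2 VA=0x6C0609017 (r,kernel):
  TLB hit vpn=0x6C0609 → PA=0x39017
#3 VA=0x180A168A4 (w,kernel):
  L0: frame=0x34 idx=6 entry=0x3F007 [P=1 RW=1 US=1 PS=0]
  L1: frame=0x3F idx=5 entry=0x41007 [P=1 RW=1 US=1 PS=0]
  L2: frame=0x41 idx=22 entry=0x43007 [P=1 RW=1 US=1 PS=0]
  ✓ 0x438A4  — 3 lookups

Entries read for #1: 3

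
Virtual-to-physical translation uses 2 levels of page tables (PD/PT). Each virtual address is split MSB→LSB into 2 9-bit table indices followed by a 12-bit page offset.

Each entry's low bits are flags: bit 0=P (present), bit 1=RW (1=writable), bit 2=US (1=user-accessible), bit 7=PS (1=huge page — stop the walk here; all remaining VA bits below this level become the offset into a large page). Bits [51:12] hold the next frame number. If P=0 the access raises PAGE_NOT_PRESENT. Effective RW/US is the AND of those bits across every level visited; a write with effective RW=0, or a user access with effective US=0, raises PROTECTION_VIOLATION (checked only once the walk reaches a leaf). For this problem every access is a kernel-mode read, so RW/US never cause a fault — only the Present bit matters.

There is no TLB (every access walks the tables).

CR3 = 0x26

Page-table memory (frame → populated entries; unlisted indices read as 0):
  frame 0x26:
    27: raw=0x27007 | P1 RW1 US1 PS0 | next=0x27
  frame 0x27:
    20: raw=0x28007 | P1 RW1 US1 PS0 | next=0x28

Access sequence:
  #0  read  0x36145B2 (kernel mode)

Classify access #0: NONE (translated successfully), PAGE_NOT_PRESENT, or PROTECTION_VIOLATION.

Per-access translation:
#0 VA=0x36145B2 (r,kernel):
  L0: frame=0x26 idx=27 entry=0x27007 [P=1 RW=1 US=1 PS=0]
  L1: frame=0x27 idx=20 entry=0x28007 [P=1 RW=1 US=1 PS=0]
  ✓ 0x285B2  — 2 lookups

Access #0 fault: NONE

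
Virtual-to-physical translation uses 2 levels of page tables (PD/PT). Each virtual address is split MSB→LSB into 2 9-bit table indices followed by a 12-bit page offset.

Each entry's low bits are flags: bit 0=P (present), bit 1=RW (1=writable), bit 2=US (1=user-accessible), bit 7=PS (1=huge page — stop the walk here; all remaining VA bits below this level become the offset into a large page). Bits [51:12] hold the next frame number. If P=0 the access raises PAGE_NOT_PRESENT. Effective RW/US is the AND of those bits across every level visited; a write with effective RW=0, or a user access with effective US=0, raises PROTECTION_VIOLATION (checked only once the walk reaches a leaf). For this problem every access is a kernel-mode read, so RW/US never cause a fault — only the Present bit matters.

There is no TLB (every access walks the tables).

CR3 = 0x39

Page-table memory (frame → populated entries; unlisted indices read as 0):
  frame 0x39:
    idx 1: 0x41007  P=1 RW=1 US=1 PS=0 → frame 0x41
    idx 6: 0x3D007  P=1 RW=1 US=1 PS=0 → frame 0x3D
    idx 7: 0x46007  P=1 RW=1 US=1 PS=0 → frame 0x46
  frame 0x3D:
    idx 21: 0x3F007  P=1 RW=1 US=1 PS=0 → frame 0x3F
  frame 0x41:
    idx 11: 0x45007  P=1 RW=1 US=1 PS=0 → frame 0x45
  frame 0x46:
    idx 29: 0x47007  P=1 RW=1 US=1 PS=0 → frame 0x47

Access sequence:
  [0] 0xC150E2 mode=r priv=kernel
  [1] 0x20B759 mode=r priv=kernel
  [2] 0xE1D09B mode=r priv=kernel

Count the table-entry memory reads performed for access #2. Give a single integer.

Per-access translation:
#0 VA=0xC150E2 (r,kernel):
  L0: frame=0x39 idx=6 entry=0x3D007 [P=1 RW=1 US=1 PS=0]
  L1: frame=0x3D idx=21 entry=0x3F007 [P=1 RW=1 US=1 PS=0]
  ✓ 0x3F0E2  — 2 lookups
#1 VA=0x20B759 (r,kernel):
  L0: frame=0x39 idx=1 entry=0x41007 [P=1 RW=1 US=1 PS=0]
  L1: frame=0x41 idx=11 entry=0x45007 [P=1 RW=1 US=1 PS=0]
  ✓ 0x45759  — 2 lookups
#2 VA=0xE1D09B (r,kernel):
  L0: frame=0x39 idx=7 entry=0x46007 [P=1 RW=1 US=1 PS=0]
  L1: frame=0x46 idx=29 entry=0x47007 [P=1 RW=1 US=1 PS=0]
  ✓ 0x4709B  — 2 lookups

Entries read for #2: 2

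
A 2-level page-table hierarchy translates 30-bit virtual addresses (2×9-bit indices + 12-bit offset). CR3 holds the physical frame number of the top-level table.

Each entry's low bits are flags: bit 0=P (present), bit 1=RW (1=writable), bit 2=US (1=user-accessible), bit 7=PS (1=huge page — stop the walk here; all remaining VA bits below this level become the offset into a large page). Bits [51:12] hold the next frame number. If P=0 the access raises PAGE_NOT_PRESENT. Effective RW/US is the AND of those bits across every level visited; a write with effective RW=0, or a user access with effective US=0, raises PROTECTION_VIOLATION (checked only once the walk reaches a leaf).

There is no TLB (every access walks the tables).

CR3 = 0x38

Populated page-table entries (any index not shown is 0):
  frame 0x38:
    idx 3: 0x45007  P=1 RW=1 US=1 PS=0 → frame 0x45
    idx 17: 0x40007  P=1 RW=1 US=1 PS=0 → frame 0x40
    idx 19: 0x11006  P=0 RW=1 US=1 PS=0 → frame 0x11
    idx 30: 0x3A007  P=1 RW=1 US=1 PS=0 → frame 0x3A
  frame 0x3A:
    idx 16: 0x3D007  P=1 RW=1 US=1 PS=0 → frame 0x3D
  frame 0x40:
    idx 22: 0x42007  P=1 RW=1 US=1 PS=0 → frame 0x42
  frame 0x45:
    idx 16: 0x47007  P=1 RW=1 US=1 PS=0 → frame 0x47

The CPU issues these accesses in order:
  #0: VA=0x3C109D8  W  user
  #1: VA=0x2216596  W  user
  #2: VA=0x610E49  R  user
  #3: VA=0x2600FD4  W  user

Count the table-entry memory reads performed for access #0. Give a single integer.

Per-access translation:
#0 VA=0x3C109D8 (w,user):
  lvl0: tbl 0x38, slot 30 ⇒ 0x3A007 (P1/RW1/US1/PS0)
  lvl1: tbl 0x3A, slot 16 ⇒ 0x3D007 (P1/RW1/US1/PS0)
  ✓ 0x3D9D8  — 2 lookups
#1 VA=0x2216596 (w,user):
  lvl0: tbl 0x38, slot 17 ⇒ 0x40007 (P1/RW1/US1/PS0)
  lvl1: tbl 0x40, slot 22 ⇒ 0x42007 (P1/RW1/US1/PS0)
  ✓ 0x42596  — 2 lookups
#2 VA=0x610E49 (r,user):
  lvl0: tbl 0x38, slot 3 ⇒ 0x45007 (P1/RW1/US1/PS0)
  lvl1: tbl 0x45, slot 16 ⇒ 0x47007 (P1/RW1/US1/PS0)
  ✓ 0x47E49  — 2 lookups
#3 VA=0x2600FD4 (w,user):
  lvl0: tbl 0x38, slot 19 ⇒ 0x11006 (P0/RW1/US1/PS0)
  → PAGE_NOT_PRESENT  (1 entries read)

Entries read for #0: 2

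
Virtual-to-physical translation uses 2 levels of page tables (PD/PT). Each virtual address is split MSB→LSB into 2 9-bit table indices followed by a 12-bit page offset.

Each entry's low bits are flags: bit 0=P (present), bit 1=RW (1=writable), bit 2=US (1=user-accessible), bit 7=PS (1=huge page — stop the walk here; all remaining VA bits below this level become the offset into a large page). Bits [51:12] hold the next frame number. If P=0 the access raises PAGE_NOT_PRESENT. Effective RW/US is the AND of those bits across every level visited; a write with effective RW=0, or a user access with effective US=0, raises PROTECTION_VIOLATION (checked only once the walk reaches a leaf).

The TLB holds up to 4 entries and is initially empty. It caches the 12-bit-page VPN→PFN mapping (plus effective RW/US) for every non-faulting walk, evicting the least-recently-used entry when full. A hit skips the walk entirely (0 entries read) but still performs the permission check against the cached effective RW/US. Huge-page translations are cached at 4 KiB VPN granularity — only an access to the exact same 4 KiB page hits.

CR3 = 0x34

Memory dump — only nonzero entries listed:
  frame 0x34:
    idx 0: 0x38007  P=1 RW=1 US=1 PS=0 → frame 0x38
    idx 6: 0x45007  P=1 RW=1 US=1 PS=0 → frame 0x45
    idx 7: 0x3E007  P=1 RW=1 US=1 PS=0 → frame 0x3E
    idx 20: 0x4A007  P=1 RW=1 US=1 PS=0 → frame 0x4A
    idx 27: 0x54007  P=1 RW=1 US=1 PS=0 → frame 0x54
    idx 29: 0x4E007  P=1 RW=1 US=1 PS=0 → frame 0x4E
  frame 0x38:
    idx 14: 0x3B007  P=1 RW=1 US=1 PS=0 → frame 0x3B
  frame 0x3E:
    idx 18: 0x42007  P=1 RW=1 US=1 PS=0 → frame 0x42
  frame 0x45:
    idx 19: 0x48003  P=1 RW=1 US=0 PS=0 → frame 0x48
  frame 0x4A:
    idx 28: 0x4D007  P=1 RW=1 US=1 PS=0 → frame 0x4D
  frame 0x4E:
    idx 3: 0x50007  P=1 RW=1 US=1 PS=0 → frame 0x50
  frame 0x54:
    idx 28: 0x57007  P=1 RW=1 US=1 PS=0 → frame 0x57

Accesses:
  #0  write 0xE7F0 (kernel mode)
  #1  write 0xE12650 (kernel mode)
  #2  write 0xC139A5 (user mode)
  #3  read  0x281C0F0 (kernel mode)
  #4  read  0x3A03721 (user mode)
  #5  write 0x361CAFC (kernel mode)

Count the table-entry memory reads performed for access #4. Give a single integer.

Walk each access:
#0 VA=0xE7F0 (w,kernel):
  [0] read 0x34 idx=0: raw=0x38007 flags P=1 W=1 U=1 S=0
  [1] read 0x38 idx=14: raw=0x3B007 flags P=1 W=1 U=1 S=0
  ⇒ phys 0x3B7F0  [2 reads]
#1 VA=0xE12650 (w,kernel):
  [0] read 0x34 idx=7: raw=0x3E007 flags P=1 W=1 U=1 S=0
  [1] read 0x3E idx=18: raw=0x42007 flags P=1 W=1 U=1 S=0
  ⇒ phys 0x42650  [2 reads]
#2 VA=0xC139A5 (w,user):
  [0] read 0x34 idx=6: raw=0x45007 flags P=1 W=1 U=1 S=0
  [1] read 0x45 idx=19: raw=0x48003 flags P=1 W=1 U=0 S=0
  → PROTECTION_VIOLATION  (2 entries read)
#3 VA=0x281C0F0 (r,kernel):
  [0] read 0x34 idx=20: raw=0x4A007 flags P=1 W=1 U=1 S=0
  [1] read 0x4A idx=28: raw=0x4D007 flags P=1 W=1 U=1 S=0
  ⇒ phys 0x4D0F0  [2 reads]
#4 VA=0x3A03721 (r,user):
  [0] read 0x34 idx=29: raw=0x4E007 flags P=1 W=1 U=1 S=0
  [1] read 0x4E idx=3: raw=0x50007 flags P=1 W=1 U=1 S=0
  ⇒ phys 0x50721  [2 reads]
#5 VA=0x361CAFC (w,kernel):
  [0] read 0x34 idx=27: raw=0x54007 flags P=1 W=1 U=1 S=0
  [1] read 0x54 idx=28: raw=0x57007 flags P=1 W=1 U=1 S=0
  ⇒ phys 0x57AFC  [2 reads]

Entries read for #4: 2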